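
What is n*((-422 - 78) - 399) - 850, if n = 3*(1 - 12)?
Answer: 28817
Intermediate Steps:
n = -33 (n = 3*(-11) = -33)
n*((-422 - 78) - 399) - 850 = -33*((-422 - 78) - 399) - 850 = -33*(-500 - 399) - 850 = -33*(-899) - 850 = 29667 - 850 = 28817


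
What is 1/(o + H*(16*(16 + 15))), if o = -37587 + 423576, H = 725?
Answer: 1/745589 ≈ 1.3412e-6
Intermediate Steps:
o = 385989
1/(o + H*(16*(16 + 15))) = 1/(385989 + 725*(16*(16 + 15))) = 1/(385989 + 725*(16*31)) = 1/(385989 + 725*496) = 1/(385989 + 359600) = 1/745589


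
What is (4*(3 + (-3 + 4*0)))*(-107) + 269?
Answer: 269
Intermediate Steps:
(4*(3 + (-3 + 4*0)))*(-107) + 269 = (4*(3 + (-3 + 0)))*(-107) + 269 = (4*(3 - 3))*(-107) + 269 = (4*0)*(-107) + 269 = 0*(-107) + 269 = 0 + 269 = 269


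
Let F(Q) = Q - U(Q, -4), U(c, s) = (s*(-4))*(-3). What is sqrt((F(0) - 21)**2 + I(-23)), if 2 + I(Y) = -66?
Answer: sqrt(661) ≈ 25.710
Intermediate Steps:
U(c, s) = 12*s (U(c, s) = -4*s*(-3) = 12*s)
I(Y) = -68 (I(Y) = -2 - 66 = -68)
F(Q) = 48 + Q (F(Q) = Q - 12*(-4) = Q - 1*(-48) = Q + 48 = 48 + Q)
sqrt((F(0) - 21)**2 + I(-23)) = sqrt(((48 + 0) - 21)**2 - 68) = sqrt((48 - 21)**2 - 68) = sqrt(27**2 - 68) = sqrt(729 - 68) = sqrt(661)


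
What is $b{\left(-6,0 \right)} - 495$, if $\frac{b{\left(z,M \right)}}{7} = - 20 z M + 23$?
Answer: $-334$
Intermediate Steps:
$b{\left(z,M \right)} = 161 - 140 M z$ ($b{\left(z,M \right)} = 7 \left(- 20 z M + 23\right) = 7 \left(- 20 M z + 23\right) = 7 \left(23 - 20 M z\right) = 161 - 140 M z$)
$b{\left(-6,0 \right)} - 495 = \left(161 - 0 \left(-6\right)\right) - 495 = \left(161 + 0\right) - 495 = 161 - 495 = -334$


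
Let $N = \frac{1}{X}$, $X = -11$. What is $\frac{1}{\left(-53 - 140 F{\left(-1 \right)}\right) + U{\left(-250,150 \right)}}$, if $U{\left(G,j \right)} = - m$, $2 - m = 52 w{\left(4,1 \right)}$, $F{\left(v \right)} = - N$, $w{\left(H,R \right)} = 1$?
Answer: $- \frac{11}{173} \approx -0.063584$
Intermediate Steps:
$N = - \frac{1}{11}$ ($N = \frac{1}{-11} = - \frac{1}{11} \approx -0.090909$)
$F{\left(v \right)} = \frac{1}{11}$ ($F{\left(v \right)} = \left(-1\right) \left(- \frac{1}{11}\right) = \frac{1}{11}$)
$m = -50$ ($m = 2 - 52 \cdot 1 = 2 - 52 = -50$)
$U{\left(G,j \right)} = 50$ ($U{\left(G,j \right)} = \left(-1\right) \left(-50\right) = 50$)
$\frac{1}{\left(-53 - 140 F{\left(-1 \right)}\right) + U{\left(-250,150 \right)}} = \frac{1}{\left(-53 - \frac{140}{11}\right) + 50} = \frac{1}{- \frac{723}{11} + 50} = \frac{1}{- \frac{173}{11}} = - \frac{11}{173}$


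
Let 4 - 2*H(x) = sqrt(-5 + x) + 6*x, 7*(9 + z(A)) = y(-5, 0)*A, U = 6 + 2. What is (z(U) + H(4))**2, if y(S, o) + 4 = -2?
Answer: 130995/196 + 181*I/7 ≈ 668.34 + 25.857*I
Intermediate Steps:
y(S, o) = -6 (y(S, o) = -4 - 2 = -6)
U = 8
z(A) = -9 - 6*A/7 (z(A) = -9 + (-6*A)/7 = -9 - 6*A/7)
H(x) = 2 - 3*x - sqrt(-5 + x)/2 (H(x) = 2 - (sqrt(-5 + x) + 6*x)/2 = 2 + (-3*x - sqrt(-5 + x)/2) = 2 - 3*x - sqrt(-5 + x)/2)
(z(U) + H(4))**2 = ((-9 - 6/7*8) + (2 - 3*4 - sqrt(-5 + 4)/2))**2 = ((-9 - 48/7) + (2 - 12 - I/2))**2 = (-111/7 + (2 - 12 - I/2))**2 = (-111/7 + (-10 - I/2))**2 = (-181/7 - I/2)**2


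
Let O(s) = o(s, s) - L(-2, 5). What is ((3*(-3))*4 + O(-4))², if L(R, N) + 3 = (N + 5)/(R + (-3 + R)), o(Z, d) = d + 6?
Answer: 42849/49 ≈ 874.47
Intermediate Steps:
o(Z, d) = 6 + d
L(R, N) = -3 + (5 + N)/(-3 + 2*R) (L(R, N) = -3 + (N + 5)/(R + (-3 + R)) = -3 + (5 + N)/(-3 + 2*R))
O(s) = 73/7 + s (O(s) = (6 + s) - (14 + 5 - 6*(-2))/(-3 + 2*(-2)) = (6 + s) - (14 + 5 + 12)/(-3 - 4) = (6 + s) - 31/(-7) = (6 + s) - (-1)*31/7 = (6 + s) - 1*(-31/7) = (6 + s) + 31/7 = 73/7 + s)
((3*(-3))*4 + O(-4))² = ((3*(-3))*4 + (73/7 - 4))² = (-9*4 + 45/7)² = (-36 + 45/7)² = (-207/7)² = 42849/49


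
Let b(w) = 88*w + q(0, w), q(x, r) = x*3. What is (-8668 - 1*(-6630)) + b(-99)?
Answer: -10750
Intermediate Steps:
q(x, r) = 3*x
b(w) = 88*w (b(w) = 88*w + 3*0 = 88*w + 0 = 88*w)
(-8668 - 1*(-6630)) + b(-99) = (-8668 - 1*(-6630)) + 88*(-99) = (-8668 + 6630) - 8712 = -2038 - 8712 = -10750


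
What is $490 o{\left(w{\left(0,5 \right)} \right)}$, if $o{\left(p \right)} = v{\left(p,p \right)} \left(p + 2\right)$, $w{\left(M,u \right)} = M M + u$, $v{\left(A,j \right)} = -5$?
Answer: $-17150$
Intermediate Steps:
$w{\left(M,u \right)} = u + M^{2}$ ($w{\left(M,u \right)} = M^{2} + u = u + M^{2}$)
$o{\left(p \right)} = -10 - 5 p$ ($o{\left(p \right)} = - 5 \left(p + 2\right) = - 5 \left(2 + p\right) = -10 - 5 p$)
$490 o{\left(w{\left(0,5 \right)} \right)} = 490 \left(-10 - 5 \left(5 + 0^{2}\right)\right) = 490 \left(-10 - 5 \left(5 + 0\right)\right) = 490 \left(-10 - 25\right) = 490 \left(-35\right) = -17150$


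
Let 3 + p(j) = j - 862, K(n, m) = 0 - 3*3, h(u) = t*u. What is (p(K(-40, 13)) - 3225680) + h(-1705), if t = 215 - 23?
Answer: -3553914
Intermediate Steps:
t = 192
h(u) = 192*u
K(n, m) = -9 (K(n, m) = 0 - 9 = -9)
p(j) = -865 + j (p(j) = -3 + (j - 862) = -3 + (-862 + j) = -865 + j)
(p(K(-40, 13)) - 3225680) + h(-1705) = ((-865 - 9) - 3225680) + 192*(-1705) = (-874 - 3225680) - 327360 = -3226554 - 327360 = -3553914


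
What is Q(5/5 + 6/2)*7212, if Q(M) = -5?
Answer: -36060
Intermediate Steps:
Q(5/5 + 6/2)*7212 = -5*7212 = -36060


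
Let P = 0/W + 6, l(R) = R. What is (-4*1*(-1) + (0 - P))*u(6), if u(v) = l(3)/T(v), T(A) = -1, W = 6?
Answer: 6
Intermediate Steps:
P = 6 (P = 0/6 + 6 = 0*(⅙) + 6 = 0 + 6 = 6)
u(v) = -3 (u(v) = 3/(-1) = 3*(-1) = -3)
(-4*1*(-1) + (0 - P))*u(6) = (-4*1*(-1) + (0 - 1*6))*(-3) = (-4*(-1) + (0 - 6))*(-3) = (4 - 6)*(-3) = -2*(-3) = 6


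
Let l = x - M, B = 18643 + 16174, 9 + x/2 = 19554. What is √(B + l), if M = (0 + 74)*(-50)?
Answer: 3*√8623 ≈ 278.58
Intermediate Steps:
x = 39090 (x = -18 + 2*19554 = -18 + 39108 = 39090)
M = -3700 (M = 74*(-50) = -3700)
B = 34817
l = 42790 (l = 39090 - 1*(-3700) = 39090 + 3700 = 42790)
√(B + l) = √(34817 + 42790) = √77607 = 3*√8623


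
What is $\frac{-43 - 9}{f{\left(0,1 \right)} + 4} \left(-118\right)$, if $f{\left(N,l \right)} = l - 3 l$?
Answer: $3068$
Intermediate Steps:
$f{\left(N,l \right)} = - 2 l$
$\frac{-43 - 9}{f{\left(0,1 \right)} + 4} \left(-118\right) = \frac{-43 - 9}{\left(-2\right) 1 + 4} \left(-118\right) = - \frac{52}{-2 + 4} \left(-118\right) = - \frac{52}{2} \left(-118\right) = \left(-52\right) \frac{1}{2} \left(-118\right) = \left(-26\right) \left(-118\right) = 3068$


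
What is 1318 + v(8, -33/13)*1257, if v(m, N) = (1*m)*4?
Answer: 41542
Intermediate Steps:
v(m, N) = 4*m (v(m, N) = m*4 = 4*m)
1318 + v(8, -33/13)*1257 = 1318 + (4*8)*1257 = 1318 + 32*1257 = 1318 + 40224 = 41542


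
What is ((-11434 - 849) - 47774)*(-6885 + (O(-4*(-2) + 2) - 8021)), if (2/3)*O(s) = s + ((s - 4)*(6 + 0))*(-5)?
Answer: 910524177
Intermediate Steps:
O(s) = 180 - 87*s/2 (O(s) = 3*(s + ((s - 4)*(6 + 0))*(-5))/2 = 3*(s + ((-4 + s)*6)*(-5))/2 = 3*(s + (-24 + 6*s)*(-5))/2 = 3*(s + (120 - 30*s))/2 = 3*(120 - 29*s)/2 = 180 - 87*s/2)
((-11434 - 849) - 47774)*(-6885 + (O(-4*(-2) + 2) - 8021)) = ((-11434 - 849) - 47774)*(-6885 + ((180 - 87*(-4*(-2) + 2)/2) - 8021)) = (-12283 - 47774)*(-6885 + ((180 - 87*(8 + 2)/2) - 8021)) = -60057*(-6885 + ((180 - 87/2*10) - 8021)) = -60057*(-6885 + ((180 - 435) - 8021)) = -60057*(-6885 + (-255 - 8021)) = -60057*(-6885 - 8276) = -60057*(-15161) = 910524177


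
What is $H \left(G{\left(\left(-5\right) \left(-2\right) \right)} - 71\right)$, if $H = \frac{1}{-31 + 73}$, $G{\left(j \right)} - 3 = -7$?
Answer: $- \frac{25}{14} \approx -1.7857$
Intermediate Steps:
$G{\left(j \right)} = -4$ ($G{\left(j \right)} = 3 - 7 = -4$)
$H = \frac{1}{42} \approx 0.02381$
$H \left(G{\left(\left(-5\right) \left(-2\right) \right)} - 71\right) = \frac{-4 - 71}{42} = \frac{1}{42} \left(-75\right) = - \frac{25}{14}$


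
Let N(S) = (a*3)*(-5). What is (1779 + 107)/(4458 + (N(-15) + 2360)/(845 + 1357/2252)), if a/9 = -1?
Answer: 1795752071/4247487383 ≈ 0.42278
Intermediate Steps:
a = -9 (a = 9*(-1) = -9)
N(S) = 135 (N(S) = -9*3*(-5) = -27*(-5) = 135)
(1779 + 107)/(4458 + (N(-15) + 2360)/(845 + 1357/2252)) = (1779 + 107)/(4458 + (135 + 2360)/(845 + 1357/2252)) = 1886/(4458 + 2495/(845 + 1357*(1/2252))) = 1886/(4458 + 2495/(845 + 1357/2252)) = 1886/(4458 + 2495/(1904297/2252)) = 1886/(4458 + 2495*(2252/1904297)) = 1886/(4458 + 5618740/1904297) = 1886/(8494974766/1904297) = 1886*(1904297/8494974766) = 1795752071/4247487383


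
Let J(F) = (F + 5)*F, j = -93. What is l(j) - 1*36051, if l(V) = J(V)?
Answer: -27867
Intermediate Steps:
J(F) = F*(5 + F) (J(F) = (5 + F)*F = F*(5 + F))
l(V) = V*(5 + V)
l(j) - 1*36051 = -93*(5 - 93) - 1*36051 = -93*(-88) - 36051 = 8184 - 36051 = -27867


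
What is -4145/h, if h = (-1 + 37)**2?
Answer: -4145/1296 ≈ -3.1983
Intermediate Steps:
h = 1296 (h = 36**2 = 1296)
-4145/h = -4145/1296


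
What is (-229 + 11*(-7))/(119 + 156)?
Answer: -306/275 ≈ -1.1127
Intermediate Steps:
(-229 + 11*(-7))/(119 + 156) = (-229 - 77)/275 = -306*1/275 = -306/275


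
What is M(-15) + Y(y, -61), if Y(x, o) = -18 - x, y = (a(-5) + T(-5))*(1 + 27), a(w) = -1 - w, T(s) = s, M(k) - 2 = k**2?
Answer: 237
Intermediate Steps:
M(k) = 2 + k**2
y = -28 (y = ((-1 - 1*(-5)) - 5)*(1 + 27) = ((-1 + 5) - 5)*28 = (4 - 5)*28 = -1*28 = -28)
M(-15) + Y(y, -61) = (2 + (-15)**2) + (-18 - 1*(-28)) = (2 + 225) + (-18 + 28) = 227 + 10 = 237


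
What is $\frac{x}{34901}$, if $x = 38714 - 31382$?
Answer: $\frac{7332}{34901} \approx 0.21008$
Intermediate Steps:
$x = 7332$
$\frac{x}{34901} = \frac{7332}{34901}$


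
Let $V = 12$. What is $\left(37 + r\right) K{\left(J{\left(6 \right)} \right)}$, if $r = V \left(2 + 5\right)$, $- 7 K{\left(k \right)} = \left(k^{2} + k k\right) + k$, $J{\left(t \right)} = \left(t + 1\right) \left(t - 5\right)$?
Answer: $-1815$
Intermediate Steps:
$J{\left(t \right)} = \left(1 + t\right) \left(-5 + t\right)$
$K{\left(k \right)} = - \frac{2 k^{2}}{7} - \frac{k}{7}$ ($K{\left(k \right)} = - \frac{\left(k^{2} + k k\right) + k}{7} = - \frac{\left(k^{2} + k^{2}\right) + k}{7} = - \frac{2 k^{2} + k}{7} = - \frac{k + 2 k^{2}}{7} = - \frac{2 k^{2}}{7} - \frac{k}{7}$)
$r = 84$ ($r = 12 \left(2 + 5\right) = 12 \cdot 7 = 84$)
$\left(37 + r\right) K{\left(J{\left(6 \right)} \right)} = \left(37 + 84\right) \left(- \frac{\left(-5 + 6^{2} - 24\right) \left(1 + 2 \left(-5 + 6^{2} - 24\right)\right)}{7}\right) = 121 \left(- \frac{\left(-5 + 36 - 24\right) \left(1 + 2 \left(-5 + 36 - 24\right)\right)}{7}\right) = 121 \left(\left(- \frac{1}{7}\right) 7 \left(1 + 2 \cdot 7\right)\right) = 121 \left(\left(- \frac{1}{7}\right) 7 \left(1 + 14\right)\right) = 121 \left(\left(- \frac{1}{7}\right) 7 \cdot 15\right) = 121 \left(-15\right) = -1815$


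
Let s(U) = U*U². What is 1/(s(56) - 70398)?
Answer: 1/105218 ≈ 9.5041e-6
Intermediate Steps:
s(U) = U³
1/(s(56) - 70398) = 1/(56³ - 70398) = 1/(175616 - 70398) = 1/105218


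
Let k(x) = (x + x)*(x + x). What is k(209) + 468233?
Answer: 642957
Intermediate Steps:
k(x) = 4*x**2 (k(x) = (2*x)*(2*x) = 4*x**2)
k(209) + 468233 = 4*209**2 + 468233 = 4*43681 + 468233 = 174724 + 468233 = 642957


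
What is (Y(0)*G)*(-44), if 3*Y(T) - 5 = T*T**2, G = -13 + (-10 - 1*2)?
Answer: 5500/3 ≈ 1833.3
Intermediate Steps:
G = -25 (G = -13 + (-10 - 2) = -13 - 12 = -25)
Y(T) = 5/3 + T**3/3 (Y(T) = 5/3 + (T*T**2)/3 = 5/3 + T**3/3)
(Y(0)*G)*(-44) = ((5/3 + (1/3)*0**3)*(-25))*(-44) = ((5/3 + (1/3)*0)*(-25))*(-44) = ((5/3 + 0)*(-25))*(-44) = ((5/3)*(-25))*(-44) = -125/3*(-44) = 5500/3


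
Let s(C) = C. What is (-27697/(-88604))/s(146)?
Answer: 27697/12936184 ≈ 0.0021410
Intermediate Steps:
(-27697/(-88604))/s(146) = -27697/(-88604)/146 = -27697*(-1/88604)*(1/146) = (27697/88604)*(1/146) = 27697/12936184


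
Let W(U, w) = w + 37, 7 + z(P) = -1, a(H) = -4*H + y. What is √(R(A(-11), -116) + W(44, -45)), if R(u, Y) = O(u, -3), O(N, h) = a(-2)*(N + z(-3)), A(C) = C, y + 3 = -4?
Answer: 3*I*√3 ≈ 5.1962*I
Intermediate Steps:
y = -7 (y = -3 - 4 = -7)
a(H) = -7 - 4*H (a(H) = -4*H - 7 = -7 - 4*H)
z(P) = -8 (z(P) = -7 - 1 = -8)
O(N, h) = -8 + N (O(N, h) = (-7 - 4*(-2))*(N - 8) = (-7 + 8)*(-8 + N) = 1*(-8 + N) = -8 + N)
R(u, Y) = -8 + u
W(U, w) = 37 + w
√(R(A(-11), -116) + W(44, -45)) = √((-8 - 11) + (37 - 45)) = √(-19 - 8) = √(-27) = 3*I*√3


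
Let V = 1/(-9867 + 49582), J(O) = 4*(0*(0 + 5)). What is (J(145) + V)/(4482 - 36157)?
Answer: -1/1257972625 ≈ -7.9493e-10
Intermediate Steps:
J(O) = 0 (J(O) = 4*(0*5) = 4*0 = 0)
V = 1/39715 ≈ 2.5179e-5
(J(145) + V)/(4482 - 36157) = (0 + 1/39715)/(4482 - 36157) = (1/39715)/(-31675) = (1/39715)*(-1/31675) = -1/1257972625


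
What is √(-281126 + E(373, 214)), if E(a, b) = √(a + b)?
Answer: √(-281126 + √587) ≈ 530.19*I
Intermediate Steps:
√(-281126 + E(373, 214)) = √(-281126 + √(373 + 214)) = √(-281126 + √587)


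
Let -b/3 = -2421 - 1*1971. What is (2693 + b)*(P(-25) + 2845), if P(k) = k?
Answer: 44750580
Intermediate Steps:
b = 13176 (b = -3*(-2421 - 1*1971) = -3*(-2421 - 1971) = -3*(-4392) = 13176)
(2693 + b)*(P(-25) + 2845) = (2693 + 13176)*(-25 + 2845) = 15869*2820 = 44750580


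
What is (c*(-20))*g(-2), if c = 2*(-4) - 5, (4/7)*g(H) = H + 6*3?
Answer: 7280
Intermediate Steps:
g(H) = 63/2 + 7*H/4 (g(H) = 7*(H + 6*3)/4 = 7*(H + 18)/4 = 7*(18 + H)/4 = 63/2 + 7*H/4)
c = -13 (c = -8 - 5 = -13)
(c*(-20))*g(-2) = (-13*(-20))*(63/2 + (7/4)*(-2)) = 260*(63/2 - 7/2) = 260*28 = 7280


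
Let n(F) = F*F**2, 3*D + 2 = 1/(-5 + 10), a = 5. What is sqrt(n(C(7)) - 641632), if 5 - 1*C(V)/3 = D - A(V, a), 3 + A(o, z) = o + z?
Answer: I*sqrt(348502705)/25 ≈ 746.73*I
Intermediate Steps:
A(o, z) = -3 + o + z (A(o, z) = -3 + (o + z) = -3 + o + z)
D = -3/5 (D = -2/3 + 1/(3*(-5 + 10)) = -2/3 + (1/3)/5 = -2/3 + (1/3)*(1/5) = -2/3 + 1/15 = -3/5 ≈ -0.60000)
C(V) = 114/5 + 3*V (C(V) = 15 - 3*(-3/5 - (-3 + V + 5)) = 15 - 3*(-3/5 - (2 + V)) = 15 - 3*(-3/5 + (-2 - V)) = 15 - 3*(-13/5 - V) = 15 + (39/5 + 3*V) = 114/5 + 3*V)
n(F) = F**3
sqrt(n(C(7)) - 641632) = sqrt((114/5 + 3*7)**3 - 641632) = sqrt((114/5 + 21)**3 - 641632) = sqrt((219/5)**3 - 641632) = sqrt(10503459/125 - 641632) = sqrt(-69700541/125) = I*sqrt(348502705)/25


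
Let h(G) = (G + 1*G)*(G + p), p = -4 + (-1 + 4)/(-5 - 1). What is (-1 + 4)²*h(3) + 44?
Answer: -37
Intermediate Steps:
p = -9/2 (p = -4 + 3/(-6) = -4 + 3*(-⅙) = -4 - ½ = -9/2 ≈ -4.5000)
h(G) = 2*G*(-9/2 + G) (h(G) = (G + 1*G)*(G - 9/2) = (G + G)*(-9/2 + G) = (2*G)*(-9/2 + G) = 2*G*(-9/2 + G))
(-1 + 4)²*h(3) + 44 = (-1 + 4)²*(3*(-9 + 2*3)) + 44 = 3²*(3*(-9 + 6)) + 44 = 9*(3*(-3)) + 44 = 9*(-9) + 44 = -81 + 44 = -37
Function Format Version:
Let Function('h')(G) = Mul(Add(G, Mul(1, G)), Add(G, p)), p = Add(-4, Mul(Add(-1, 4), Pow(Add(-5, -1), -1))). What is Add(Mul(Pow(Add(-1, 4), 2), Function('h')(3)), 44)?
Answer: -37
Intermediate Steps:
p = Rational(-9, 2) (p = Add(-4, Mul(3, Pow(-6, -1))) = Add(-4, Mul(3, Rational(-1, 6))) = Add(-4, Rational(-1, 2)) = Rational(-9, 2) ≈ -4.5000)
Function('h')(G) = Mul(2, G, Add(Rational(-9, 2), G)) (Function('h')(G) = Mul(Add(G, Mul(1, G)), Add(G, Rational(-9, 2))) = Mul(Add(G, G), Add(Rational(-9, 2), G)) = Mul(Mul(2, G), Add(Rational(-9, 2), G)) = Mul(2, G, Add(Rational(-9, 2), G)))
Add(Mul(Pow(Add(-1, 4), 2), Function('h')(3)), 44) = Add(Mul(Pow(Add(-1, 4), 2), Mul(3, Add(-9, Mul(2, 3)))), 44) = Add(Mul(Pow(3, 2), Mul(3, Add(-9, 6))), 44) = Add(Mul(9, Mul(3, -3)), 44) = Add(Mul(9, -9), 44) = Add(-81, 44) = -37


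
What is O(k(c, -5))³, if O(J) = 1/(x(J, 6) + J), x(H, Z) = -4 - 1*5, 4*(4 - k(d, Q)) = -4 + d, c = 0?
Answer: -1/64 ≈ -0.015625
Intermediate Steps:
k(d, Q) = 5 - d/4 (k(d, Q) = 4 - (-4 + d)/4 = 4 + (1 - d/4) = 5 - d/4)
x(H, Z) = -9 (x(H, Z) = -4 - 5 = -9)
O(J) = 1/(-9 + J)
O(k(c, -5))³ = (1/(-9 + (5 - ¼*0)))³ = (1/(-9 + (5 + 0)))³ = (1/(-9 + 5))³ = (1/(-4))³ = (-¼)³ = -1/64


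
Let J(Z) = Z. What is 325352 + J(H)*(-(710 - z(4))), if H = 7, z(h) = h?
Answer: 320410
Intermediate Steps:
325352 + J(H)*(-(710 - z(4))) = 325352 + 7*(-(710 - 1*4)) = 325352 + 7*(-(710 - 4)) = 325352 + 7*(-1*706) = 325352 + 7*(-706) = 325352 - 4942 = 320410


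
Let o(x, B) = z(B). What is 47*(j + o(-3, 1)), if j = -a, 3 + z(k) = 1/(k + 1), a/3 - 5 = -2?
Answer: -1081/2 ≈ -540.50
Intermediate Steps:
a = 9 (a = 15 + 3*(-2) = 15 - 6 = 9)
z(k) = -3 + 1/(1 + k) (z(k) = -3 + 1/(k + 1) = -3 + 1/(1 + k))
j = -9 (j = -1*9 = -9)
o(x, B) = (-2 - 3*B)/(1 + B)
47*(j + o(-3, 1)) = 47*(-9 + (-2 - 3*1)/(1 + 1)) = 47*(-9 + (-2 - 3)/2) = 47*(-9 + (½)*(-5)) = 47*(-9 - 5/2) = 47*(-23/2) = -1081/2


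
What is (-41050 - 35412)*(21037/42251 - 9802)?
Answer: 31664693088430/42251 ≈ 7.4944e+8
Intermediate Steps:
(-41050 - 35412)*(21037/42251 - 9802) = -76462*(21037*(1/42251) - 9802) = -76462*(21037/42251 - 9802) = -76462*(-414123265/42251) = 31664693088430/42251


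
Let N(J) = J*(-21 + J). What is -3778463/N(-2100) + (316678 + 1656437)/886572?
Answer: 25178574179/18281853450 ≈ 1.3772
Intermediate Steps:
-3778463/N(-2100) + (316678 + 1656437)/886572 = -3778463*(-1/(2100*(-21 - 2100))) + (316678 + 1656437)/886572 = -3778463/((-2100*(-2121))) + 1973115*(1/886572) = -3778463/4454100 + 219235/98508 = 25178574179/18281853450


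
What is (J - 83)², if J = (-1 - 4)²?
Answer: 3364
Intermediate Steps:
J = 25 (J = (-5)² = 25)
(J - 83)² = (25 - 83)² = (-58)² = 3364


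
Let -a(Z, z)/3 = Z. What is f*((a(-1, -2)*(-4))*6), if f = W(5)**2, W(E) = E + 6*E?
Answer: -88200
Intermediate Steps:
W(E) = 7*E
a(Z, z) = -3*Z
f = 1225 (f = (7*5)**2 = 35**2 = 1225)
f*((a(-1, -2)*(-4))*6) = 1225*((-3*(-1)*(-4))*6) = 1225*((3*(-4))*6) = 1225*(-12*6) = 1225*(-72) = -88200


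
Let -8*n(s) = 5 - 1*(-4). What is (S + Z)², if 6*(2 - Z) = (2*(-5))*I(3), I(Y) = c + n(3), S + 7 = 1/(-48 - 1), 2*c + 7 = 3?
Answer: 144696841/1382976 ≈ 104.63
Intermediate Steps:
n(s) = -9/8 (n(s) = -(5 - 1*(-4))/8 = -(5 + 4)/8 = -⅛*9 = -9/8)
c = -2 (c = -7/2 + (½)*3 = -7/2 + 3/2 = -2)
S = -344/49 (S = -7 + 1/(-48 - 1) = -7 + 1/(-49) = -7 - 1/49 = -344/49 ≈ -7.0204)
I(Y) = -25/8 (I(Y) = -2 - 9/8 = -25/8)
Z = -77/24 (Z = 2 - 2*(-5)*(-25)/(6*8) = 2 - (-5)*(-25)/(3*8) = 2 - ⅙*125/4 = 2 - 125/24 = -77/24 ≈ -3.2083)
(S + Z)² = (-344/49 - 77/24)² = (-12029/1176)² = 144696841/1382976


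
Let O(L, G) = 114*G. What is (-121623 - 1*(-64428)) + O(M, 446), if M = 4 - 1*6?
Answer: -6351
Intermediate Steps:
M = -2 (M = 4 - 6 = -2)
(-121623 - 1*(-64428)) + O(M, 446) = (-121623 - 1*(-64428)) + 114*446 = (-121623 + 64428) + 50844 = -57195 + 50844 = -6351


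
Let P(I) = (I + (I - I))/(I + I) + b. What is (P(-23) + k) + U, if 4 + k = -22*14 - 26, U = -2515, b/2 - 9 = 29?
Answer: -5553/2 ≈ -2776.5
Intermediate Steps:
b = 76 (b = 18 + 2*29 = 18 + 58 = 76)
P(I) = 153/2 (P(I) = (I + (I - I))/(I + I) + 76 = (I + 0)/((2*I)) + 76 = I*(1/(2*I)) + 76 = 1/2 + 76 = 153/2)
k = -338 (k = -4 + (-22*14 - 26) = -4 + (-308 - 26) = -4 - 334 = -338)
(P(-23) + k) + U = (153/2 - 338) - 2515 = -523/2 - 2515 = -5553/2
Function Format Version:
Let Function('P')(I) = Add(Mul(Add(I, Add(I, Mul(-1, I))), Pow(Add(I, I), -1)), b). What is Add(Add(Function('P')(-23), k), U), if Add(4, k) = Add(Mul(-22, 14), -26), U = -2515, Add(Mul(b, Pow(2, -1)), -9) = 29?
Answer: Rational(-5553, 2) ≈ -2776.5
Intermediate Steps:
b = 76 (b = Add(18, Mul(2, 29)) = Add(18, 58) = 76)
Function('P')(I) = Rational(153, 2) (Function('P')(I) = Add(Mul(Add(I, Add(I, Mul(-1, I))), Pow(Add(I, I), -1)), 76) = Add(Mul(Add(I, 0), Pow(Mul(2, I), -1)), 76) = Add(Mul(I, Mul(Rational(1, 2), Pow(I, -1))), 76) = Add(Rational(1, 2), 76) = Rational(153, 2))
k = -338 (k = Add(-4, Add(Mul(-22, 14), -26)) = Add(-4, Add(-308, -26)) = Add(-4, -334) = -338)
Add(Add(Function('P')(-23), k), U) = Add(Add(Rational(153, 2), -338), -2515) = Add(Rational(-523, 2), -2515) = Rational(-5553, 2)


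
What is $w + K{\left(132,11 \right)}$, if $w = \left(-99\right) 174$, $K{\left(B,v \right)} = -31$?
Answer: $-17257$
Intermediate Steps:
$w = -17226$
$w + K{\left(132,11 \right)} = -17226 - 31 = -17257$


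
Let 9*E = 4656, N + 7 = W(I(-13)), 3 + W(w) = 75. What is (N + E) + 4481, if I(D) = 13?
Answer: 15190/3 ≈ 5063.3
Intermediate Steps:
W(w) = 72 (W(w) = -3 + 75 = 72)
N = 65 (N = -7 + 72 = 65)
E = 1552/3 (E = (1/9)*4656 = 1552/3 ≈ 517.33)
(N + E) + 4481 = (65 + 1552/3) + 4481 = 1747/3 + 4481 = 15190/3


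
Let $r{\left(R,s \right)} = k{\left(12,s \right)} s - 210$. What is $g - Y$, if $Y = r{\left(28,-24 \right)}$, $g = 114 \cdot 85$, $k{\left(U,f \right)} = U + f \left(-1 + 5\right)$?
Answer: $7884$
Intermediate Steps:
$k{\left(U,f \right)} = U + 4 f$ ($k{\left(U,f \right)} = U + f 4 = U + 4 f$)
$g = 9690$
$r{\left(R,s \right)} = -210 + s \left(12 + 4 s\right)$ ($r{\left(R,s \right)} = \left(12 + 4 s\right) s - 210 = s \left(12 + 4 s\right) - 210 = -210 + s \left(12 + 4 s\right)$)
$Y = 1806$ ($Y = -210 + 4 \left(-24\right) \left(3 - 24\right) = -210 + 4 \left(-24\right) \left(-21\right) = -210 + 2016 = 1806$)
$g - Y = 9690 - 1806 = 7884$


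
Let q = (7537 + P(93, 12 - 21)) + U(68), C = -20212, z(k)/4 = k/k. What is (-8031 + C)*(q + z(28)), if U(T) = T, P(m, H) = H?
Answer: -214646800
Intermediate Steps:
z(k) = 4 (z(k) = 4*(k/k) = 4*1 = 4)
q = 7596 (q = (7537 + (12 - 21)) + 68 = (7537 - 9) + 68 = 7528 + 68 = 7596)
(-8031 + C)*(q + z(28)) = (-8031 - 20212)*(7596 + 4) = -28243*7600 = -214646800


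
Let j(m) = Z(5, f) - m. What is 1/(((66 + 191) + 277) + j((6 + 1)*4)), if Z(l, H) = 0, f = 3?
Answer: 1/506 ≈ 0.0019763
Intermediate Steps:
j(m) = -m (j(m) = 0 - m = -m)
1/(((66 + 191) + 277) + j((6 + 1)*4)) = 1/(((66 + 191) + 277) - (6 + 1)*4) = 1/((257 + 277) - 7*4) = 1/(534 - 1*28) = 1/(534 - 28) = 1/506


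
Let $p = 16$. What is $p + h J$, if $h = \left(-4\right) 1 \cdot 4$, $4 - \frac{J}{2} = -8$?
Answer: $-368$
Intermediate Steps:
$J = 24$ ($J = 8 - -16 = 8 + 16 = 24$)
$h = -16$ ($h = \left(-4\right) 4 = -16$)
$p + h J = 16 - 384 = -368$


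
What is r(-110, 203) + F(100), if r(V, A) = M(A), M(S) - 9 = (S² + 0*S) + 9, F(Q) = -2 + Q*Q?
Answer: 51225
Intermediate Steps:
F(Q) = -2 + Q²
M(S) = 18 + S² (M(S) = 9 + ((S² + 0*S) + 9) = 9 + ((S² + 0) + 9) = 9 + (S² + 9) = 9 + (9 + S²) = 18 + S²)
r(V, A) = 18 + A²
r(-110, 203) + F(100) = (18 + 203²) + (-2 + 100²) = (18 + 41209) + (-2 + 10000) = 41227 + 9998 = 51225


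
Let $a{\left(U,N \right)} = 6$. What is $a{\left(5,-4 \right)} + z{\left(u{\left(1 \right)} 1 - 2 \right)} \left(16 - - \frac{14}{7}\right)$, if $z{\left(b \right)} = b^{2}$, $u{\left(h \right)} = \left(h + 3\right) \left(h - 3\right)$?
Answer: $1806$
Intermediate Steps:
$u{\left(h \right)} = \left(-3 + h\right) \left(3 + h\right)$ ($u{\left(h \right)} = \left(3 + h\right) \left(-3 + h\right) = \left(-3 + h\right) \left(3 + h\right)$)
$a{\left(5,-4 \right)} + z{\left(u{\left(1 \right)} 1 - 2 \right)} \left(16 - - \frac{14}{7}\right) = 6 + \left(\left(-9 + 1^{2}\right) 1 - 2\right)^{2} \left(16 - - \frac{14}{7}\right) = 6 + \left(\left(-9 + 1\right) 1 - 2\right)^{2} \left(16 - \left(-14\right) \frac{1}{7}\right) = 6 + \left(\left(-8\right) 1 - 2\right)^{2} \left(16 - -2\right) = 6 + \left(-8 - 2\right)^{2} \left(16 + 2\right) = 6 + \left(-10\right)^{2} \cdot 18 = 6 + 100 \cdot 18 = 6 + 1800 = 1806$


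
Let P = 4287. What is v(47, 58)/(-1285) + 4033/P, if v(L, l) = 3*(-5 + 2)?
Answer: 5220988/5508795 ≈ 0.94775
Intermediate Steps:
v(L, l) = -9 (v(L, l) = 3*(-3) = -9)
v(47, 58)/(-1285) + 4033/P = -9/(-1285) + 4033/4287 = -9*(-1/1285) + 4033*(1/4287) = 9/1285 + 4033/4287 = 5220988/5508795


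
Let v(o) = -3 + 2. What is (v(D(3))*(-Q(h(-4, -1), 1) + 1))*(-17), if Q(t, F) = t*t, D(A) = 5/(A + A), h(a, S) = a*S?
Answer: -255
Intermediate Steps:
h(a, S) = S*a
D(A) = 5/(2*A) (D(A) = 5/((2*A)) = 5*(1/(2*A)) = 5/(2*A))
Q(t, F) = t**2
v(o) = -1
(v(D(3))*(-Q(h(-4, -1), 1) + 1))*(-17) = -(-(-1*(-4))**2 + 1)*(-17) = -(-1*4**2 + 1)*(-17) = -(-1*16 + 1)*(-17) = -(-16 + 1)*(-17) = -1*(-15)*(-17) = 15*(-17) = -255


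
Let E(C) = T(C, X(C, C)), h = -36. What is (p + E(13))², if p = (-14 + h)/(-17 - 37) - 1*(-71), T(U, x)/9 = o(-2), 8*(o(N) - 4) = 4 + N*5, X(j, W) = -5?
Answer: 119399329/11664 ≈ 10237.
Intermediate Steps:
o(N) = 9/2 + 5*N/8 (o(N) = 4 + (4 + N*5)/8 = 4 + (4 + 5*N)/8 = 4 + (½ + 5*N/8) = 9/2 + 5*N/8)
T(U, x) = 117/4 (T(U, x) = 9*(9/2 + (5/8)*(-2)) = 9*(9/2 - 5/4) = 9*(13/4) = 117/4)
E(C) = 117/4
p = 1942/27 (p = (-14 - 36)/(-17 - 37) - 1*(-71) = -50/(-54) + 71 = -50*(-1/54) + 71 = 25/27 + 71 = 1942/27 ≈ 71.926)
(p + E(13))² = (1942/27 + 117/4)² = (10927/108)² = 119399329/11664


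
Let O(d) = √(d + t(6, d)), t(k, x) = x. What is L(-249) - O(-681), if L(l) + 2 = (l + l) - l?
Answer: -251 - I*√1362 ≈ -251.0 - 36.905*I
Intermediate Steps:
O(d) = √2*√d (O(d) = √(d + d) = √(2*d) = √2*√d)
L(l) = -2 + l (L(l) = -2 + ((l + l) - l) = -2 + (2*l - l) = -2 + l)
L(-249) - O(-681) = (-2 - 249) - √2*√(-681) = -251 - √2*I*√681 = -251 - I*√1362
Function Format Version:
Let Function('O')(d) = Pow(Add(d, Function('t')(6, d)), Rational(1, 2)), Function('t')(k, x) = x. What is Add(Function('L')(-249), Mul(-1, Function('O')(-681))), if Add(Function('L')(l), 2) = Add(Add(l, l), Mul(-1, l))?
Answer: Add(-251, Mul(-1, I, Pow(1362, Rational(1, 2)))) ≈ Add(-251.00, Mul(-36.905, I))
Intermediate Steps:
Function('O')(d) = Mul(Pow(2, Rational(1, 2)), Pow(d, Rational(1, 2))) (Function('O')(d) = Pow(Add(d, d), Rational(1, 2)) = Pow(Mul(2, d), Rational(1, 2)) = Mul(Pow(2, Rational(1, 2)), Pow(d, Rational(1, 2))))
Function('L')(l) = Add(-2, l) (Function('L')(l) = Add(-2, Add(Add(l, l), Mul(-1, l))) = Add(-2, Add(Mul(2, l), Mul(-1, l))) = Add(-2, l))
Add(Function('L')(-249), Mul(-1, Function('O')(-681))) = Add(Add(-2, -249), Mul(-1, Mul(Pow(2, Rational(1, 2)), Pow(-681, Rational(1, 2))))) = Add(-251, Mul(-1, Mul(Pow(2, Rational(1, 2)), Mul(I, Pow(681, Rational(1, 2)))))) = Add(-251, Mul(-1, Mul(I, Pow(1362, Rational(1, 2))))) = Add(-251, Mul(-1, I, Pow(1362, Rational(1, 2))))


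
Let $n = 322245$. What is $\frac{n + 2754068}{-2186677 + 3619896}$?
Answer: $\frac{3076313}{1433219} \approx 2.1464$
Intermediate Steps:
$\frac{n + 2754068}{-2186677 + 3619896} = \frac{322245 + 2754068}{-2186677 + 3619896} = \frac{3076313}{1433219}$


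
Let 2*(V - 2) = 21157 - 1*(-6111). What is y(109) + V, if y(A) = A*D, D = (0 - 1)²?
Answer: 13745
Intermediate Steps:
D = 1 (D = (-1)² = 1)
V = 13636 (V = 2 + (21157 - 1*(-6111))/2 = 2 + (21157 + 6111)/2 = 2 + (½)*27268 = 2 + 13634 = 13636)
y(A) = A (y(A) = A*1 = A)
y(109) + V = 109 + 13636 = 13745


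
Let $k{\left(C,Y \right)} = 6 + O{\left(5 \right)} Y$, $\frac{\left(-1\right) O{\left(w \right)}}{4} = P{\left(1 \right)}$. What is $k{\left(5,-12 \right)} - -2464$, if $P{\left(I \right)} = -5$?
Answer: $2230$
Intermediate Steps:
$O{\left(w \right)} = 20$ ($O{\left(w \right)} = \left(-4\right) \left(-5\right) = 20$)
$k{\left(C,Y \right)} = 6 + 20 Y$
$k{\left(5,-12 \right)} - -2464 = \left(6 + 20 \left(-12\right)\right) - -2464 = \left(6 - 240\right) + 2464 = -234 + 2464 = 2230$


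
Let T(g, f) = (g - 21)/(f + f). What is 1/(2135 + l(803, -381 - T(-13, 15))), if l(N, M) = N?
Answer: 1/2938 ≈ 0.00034037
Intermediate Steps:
T(g, f) = (-21 + g)/(2*f) (T(g, f) = (-21 + g)/((2*f)) = (-21 + g)*(1/(2*f)) = (-21 + g)/(2*f))
1/(2135 + l(803, -381 - T(-13, 15))) = 1/(2135 + 803) = 1/2938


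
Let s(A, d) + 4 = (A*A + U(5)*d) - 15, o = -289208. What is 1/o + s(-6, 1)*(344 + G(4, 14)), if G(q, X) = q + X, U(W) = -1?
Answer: 1675092735/289208 ≈ 5792.0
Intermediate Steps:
G(q, X) = X + q
s(A, d) = -19 + A² - d (s(A, d) = -4 + ((A*A - d) - 15) = -4 + ((A² - d) - 15) = -4 + (-15 + A² - d) = -19 + A² - d)
1/o + s(-6, 1)*(344 + G(4, 14)) = 1/(-289208) + (-19 + (-6)² - 1*1)*(344 + (14 + 4)) = -1/289208 + (-19 + 36 - 1)*(344 + 18) = -1/289208 + 16*362 = -1/289208 + 5792 = 1675092735/289208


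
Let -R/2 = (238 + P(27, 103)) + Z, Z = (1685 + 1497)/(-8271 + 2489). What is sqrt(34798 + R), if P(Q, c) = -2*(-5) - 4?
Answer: 12*sqrt(40641737)/413 ≈ 185.23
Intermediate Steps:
Z = -1591/2891 (Z = 3182/(-5782) = 3182*(-1/5782) = -1591/2891 ≈ -0.55033)
P(Q, c) = 6 (P(Q, c) = 10 - 4 = 6)
R = -1407626/2891 (R = -2*((238 + 6) - 1591/2891) = -2*(244 - 1591/2891) = -2*703813/2891 = -1407626/2891 ≈ -486.90)
sqrt(34798 + R) = sqrt(34798 - 1407626/2891) = sqrt(99193392/2891) = 12*sqrt(40641737)/413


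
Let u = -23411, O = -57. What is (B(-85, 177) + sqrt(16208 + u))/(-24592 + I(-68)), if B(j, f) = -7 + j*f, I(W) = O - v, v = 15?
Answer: 3763/6166 - 49*I*sqrt(3)/24664 ≈ 0.61028 - 0.0034411*I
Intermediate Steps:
I(W) = -72 (I(W) = -57 - 1*15 = -57 - 15 = -72)
B(j, f) = -7 + f*j
(B(-85, 177) + sqrt(16208 + u))/(-24592 + I(-68)) = ((-7 + 177*(-85)) + sqrt(16208 - 23411))/(-24592 - 72) = ((-7 - 15045) + sqrt(-7203))/(-24664) = (-15052 + 49*I*sqrt(3))*(-1/24664) = 3763/6166 - 49*I*sqrt(3)/24664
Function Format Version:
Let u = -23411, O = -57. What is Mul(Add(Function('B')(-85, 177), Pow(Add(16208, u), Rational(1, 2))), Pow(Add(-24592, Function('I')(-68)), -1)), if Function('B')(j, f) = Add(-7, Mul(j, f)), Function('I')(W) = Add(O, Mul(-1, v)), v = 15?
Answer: Add(Rational(3763, 6166), Mul(Rational(-49, 24664), I, Pow(3, Rational(1, 2)))) ≈ Add(0.61028, Mul(-0.0034411, I))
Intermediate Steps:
Function('I')(W) = -72 (Function('I')(W) = Add(-57, Mul(-1, 15)) = Add(-57, -15) = -72)
Function('B')(j, f) = Add(-7, Mul(f, j))
Mul(Add(Function('B')(-85, 177), Pow(Add(16208, u), Rational(1, 2))), Pow(Add(-24592, Function('I')(-68)), -1)) = Mul(Add(Add(-7, Mul(177, -85)), Pow(Add(16208, -23411), Rational(1, 2))), Pow(Add(-24592, -72), -1)) = Mul(Add(Add(-7, -15045), Pow(-7203, Rational(1, 2))), Pow(-24664, -1)) = Mul(Add(-15052, Mul(49, I, Pow(3, Rational(1, 2)))), Rational(-1, 24664)) = Add(Rational(3763, 6166), Mul(Rational(-49, 24664), I, Pow(3, Rational(1, 2))))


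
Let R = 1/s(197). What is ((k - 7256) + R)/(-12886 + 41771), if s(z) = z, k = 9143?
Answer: 74348/1138069 ≈ 0.065328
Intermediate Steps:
R = 1/197 ≈ 0.0050761
((k - 7256) + R)/(-12886 + 41771) = ((9143 - 7256) + 1/197)/(-12886 + 41771) = (1887 + 1/197)/28885 = (371740/197)*(1/28885) = 74348/1138069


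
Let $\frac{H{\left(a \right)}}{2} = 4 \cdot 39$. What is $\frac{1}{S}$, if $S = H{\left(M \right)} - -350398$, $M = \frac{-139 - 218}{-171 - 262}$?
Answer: $\frac{1}{350710} \approx 2.8514 \cdot 10^{-6}$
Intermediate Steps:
$M = \frac{357}{433}$ ($M = - \frac{357}{-433} = \left(-357\right) \left(- \frac{1}{433}\right) = \frac{357}{433} \approx 0.82448$)
$H{\left(a \right)} = 312$ ($H{\left(a \right)} = 2 \cdot 4 \cdot 39 = 2 \cdot 156 = 312$)
$S = 350710$ ($S = 312 - -350398 = 312 + 350398 = 350710$)
$\frac{1}{S} = \frac{1}{350710}$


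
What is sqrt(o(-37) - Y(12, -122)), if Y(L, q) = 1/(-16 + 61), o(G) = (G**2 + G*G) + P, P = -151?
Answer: sqrt(582070)/15 ≈ 50.862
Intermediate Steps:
o(G) = -151 + 2*G**2 (o(G) = (G**2 + G*G) - 151 = (G**2 + G**2) - 151 = 2*G**2 - 151 = -151 + 2*G**2)
Y(L, q) = 1/45
sqrt(o(-37) - Y(12, -122)) = sqrt((-151 + 2*(-37)**2) - 1*1/45) = sqrt((-151 + 2*1369) - 1/45) = sqrt((-151 + 2738) - 1/45) = sqrt(2587 - 1/45) = sqrt(116414/45) = sqrt(582070)/15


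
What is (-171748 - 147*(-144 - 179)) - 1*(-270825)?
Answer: 146558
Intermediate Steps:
(-171748 - 147*(-144 - 179)) - 1*(-270825) = (-171748 - 147*(-323)) + 270825 = (-171748 - 1*(-47481)) + 270825 = (-171748 + 47481) + 270825 = -124267 + 270825 = 146558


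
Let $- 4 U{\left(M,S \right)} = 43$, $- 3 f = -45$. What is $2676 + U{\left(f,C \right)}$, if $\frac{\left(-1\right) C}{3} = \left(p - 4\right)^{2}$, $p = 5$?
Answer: $\frac{10661}{4} \approx 2665.3$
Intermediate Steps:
$f = 15$ ($f = \left(- \frac{1}{3}\right) \left(-45\right) = 15$)
$C = -3$ ($C = - 3 \left(5 - 4\right)^{2} = - 3 \cdot 1^{2} = \left(-3\right) 1 = -3$)
$U{\left(M,S \right)} = - \frac{43}{4}$ ($U{\left(M,S \right)} = \left(- \frac{1}{4}\right) 43 = - \frac{43}{4}$)
$2676 + U{\left(f,C \right)} = 2676 - \frac{43}{4} = \frac{10661}{4}$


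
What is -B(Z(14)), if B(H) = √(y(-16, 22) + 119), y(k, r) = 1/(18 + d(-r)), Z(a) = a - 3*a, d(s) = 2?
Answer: -√11905/10 ≈ -10.911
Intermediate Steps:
Z(a) = -2*a
y(k, r) = 1/20 (y(k, r) = 1/(18 + 2) = 1/20)
B(H) = √11905/10 (B(H) = √(1/20 + 119) = √(2381/20) = √11905/10)
-B(Z(14)) = -√11905/10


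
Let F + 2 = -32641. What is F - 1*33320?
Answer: -65963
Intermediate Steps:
F = -32643 (F = -2 - 32641 = -32643)
F - 1*33320 = -32643 - 1*33320 = -32643 - 33320 = -65963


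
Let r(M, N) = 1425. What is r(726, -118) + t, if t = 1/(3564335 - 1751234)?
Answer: 2583668926/1813101 ≈ 1425.0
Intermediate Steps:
t = 1/1813101 ≈ 5.5154e-7
r(726, -118) + t = 1425 + 1/1813101 = 2583668926/1813101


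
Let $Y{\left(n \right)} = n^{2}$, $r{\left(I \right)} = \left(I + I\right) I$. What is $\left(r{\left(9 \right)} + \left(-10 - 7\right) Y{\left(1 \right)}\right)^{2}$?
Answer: $21025$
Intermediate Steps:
$r{\left(I \right)} = 2 I^{2}$ ($r{\left(I \right)} = 2 I I = 2 I^{2}$)
$\left(r{\left(9 \right)} + \left(-10 - 7\right) Y{\left(1 \right)}\right)^{2} = \left(2 \cdot 9^{2} + \left(-10 - 7\right) 1^{2}\right)^{2} = \left(2 \cdot 81 - 17\right)^{2} = \left(162 - 17\right)^{2} = 145^{2} = 21025$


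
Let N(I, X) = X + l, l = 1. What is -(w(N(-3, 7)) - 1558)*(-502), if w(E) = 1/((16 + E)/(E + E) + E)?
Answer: -14859200/19 ≈ -7.8206e+5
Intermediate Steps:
N(I, X) = 1 + X (N(I, X) = X + 1 = 1 + X)
w(E) = 1/(E + (16 + E)/(2*E)) (w(E) = 1/((16 + E)/((2*E)) + E) = 1/((16 + E)*(1/(2*E)) + E) = 1/((16 + E)/(2*E) + E) = 1/(E + (16 + E)/(2*E)))
-(w(N(-3, 7)) - 1558)*(-502) = -(2*(1 + 7)/(16 + (1 + 7) + 2*(1 + 7)²) - 1558)*(-502) = -(2*8/(16 + 8 + 2*8²) - 1558)*(-502) = -(2*8/(16 + 8 + 2*64) - 1558)*(-502) = -(2*8/(16 + 8 + 128) - 1558)*(-502) = -(2*8/152 - 1558)*(-502) = -(2*8*(1/152) - 1558)*(-502) = -(2/19 - 1558)*(-502) = -(-29600)*(-502)/19 = -1*14859200/19 = -14859200/19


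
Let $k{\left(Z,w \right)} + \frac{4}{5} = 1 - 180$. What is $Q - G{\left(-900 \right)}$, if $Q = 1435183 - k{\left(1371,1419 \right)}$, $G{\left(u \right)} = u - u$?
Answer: $\frac{7176814}{5} \approx 1.4354 \cdot 10^{6}$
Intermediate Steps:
$G{\left(u \right)} = 0$
$k{\left(Z,w \right)} = - \frac{899}{5}$ ($k{\left(Z,w \right)} = - \frac{4}{5} + \left(1 - 180\right) = - \frac{4}{5} - 179 = - \frac{899}{5}$)
$Q = \frac{7176814}{5}$ ($Q = 1435183 - - \frac{899}{5} = 1435183 + \frac{899}{5} = \frac{7176814}{5} \approx 1.4354 \cdot 10^{6}$)
$Q - G{\left(-900 \right)} = \frac{7176814}{5} - 0 = \frac{7176814}{5} + 0 = \frac{7176814}{5}$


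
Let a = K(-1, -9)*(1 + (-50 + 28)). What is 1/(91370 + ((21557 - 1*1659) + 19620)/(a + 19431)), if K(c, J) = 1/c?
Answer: 9726/888684379 ≈ 1.0944e-5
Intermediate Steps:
a = 21 (a = (1 + (-50 + 28))/(-1) = -(1 - 22) = -1*(-21) = 21)
1/(91370 + ((21557 - 1*1659) + 19620)/(a + 19431)) = 1/(91370 + ((21557 - 1*1659) + 19620)/(21 + 19431)) = 1/(91370 + ((21557 - 1659) + 19620)/19452) = 1/(91370 + (19898 + 19620)*(1/19452)) = 1/(91370 + 39518*(1/19452)) = 1/(91370 + 19759/9726) = 1/(888684379/9726) = 9726/888684379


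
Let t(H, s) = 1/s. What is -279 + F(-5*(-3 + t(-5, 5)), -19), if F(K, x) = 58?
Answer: -221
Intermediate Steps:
t(H, s) = 1/s
-279 + F(-5*(-3 + t(-5, 5)), -19) = -279 + 58 = -221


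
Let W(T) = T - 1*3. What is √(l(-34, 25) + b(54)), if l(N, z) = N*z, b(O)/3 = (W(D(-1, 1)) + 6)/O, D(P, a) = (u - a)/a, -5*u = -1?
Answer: 7*I*√15610/30 ≈ 29.153*I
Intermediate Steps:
u = ⅕ (u = -⅕*(-1) = ⅕ ≈ 0.20000)
D(P, a) = (⅕ - a)/a
W(T) = -3 + T (W(T) = T - 3 = -3 + T)
b(O) = 33/(5*O) (b(O) = 3*(((-3 + (⅕ - 1*1)/1) + 6)/O) = 3*(((-3 + 1*(⅕ - 1)) + 6)/O) = 3*(((-3 + 1*(-⅘)) + 6)/O) = 3*(((-3 - ⅘) + 6)/O) = 3*((-19/5 + 6)/O) = 3*(11/(5*O)) = 33/(5*O))
√(l(-34, 25) + b(54)) = √(-34*25 + (33/5)/54) = √(-850 + (33/5)*(1/54)) = √(-850 + 11/90) = √(-76489/90) = 7*I*√15610/30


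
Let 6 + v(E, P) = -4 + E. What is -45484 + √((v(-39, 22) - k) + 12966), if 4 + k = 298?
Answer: -45484 + √12623 ≈ -45372.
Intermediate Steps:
k = 294 (k = -4 + 298 = 294)
v(E, P) = -10 + E (v(E, P) = -6 + (-4 + E) = -10 + E)
-45484 + √((v(-39, 22) - k) + 12966) = -45484 + √(((-10 - 39) - 1*294) + 12966) = -45484 + √((-49 - 294) + 12966) = -45484 + √(-343 + 12966) = -45484 + √12623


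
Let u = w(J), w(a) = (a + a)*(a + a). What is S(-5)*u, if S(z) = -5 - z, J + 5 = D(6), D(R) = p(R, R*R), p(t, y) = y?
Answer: 0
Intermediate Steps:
D(R) = R**2 (D(R) = R*R = R**2)
J = 31 (J = -5 + 6**2 = -5 + 36 = 31)
w(a) = 4*a**2 (w(a) = (2*a)*(2*a) = 4*a**2)
u = 3844 (u = 4*31**2 = 4*961 = 3844)
S(-5)*u = (-5 - 1*(-5))*3844 = (-5 + 5)*3844 = 0*3844 = 0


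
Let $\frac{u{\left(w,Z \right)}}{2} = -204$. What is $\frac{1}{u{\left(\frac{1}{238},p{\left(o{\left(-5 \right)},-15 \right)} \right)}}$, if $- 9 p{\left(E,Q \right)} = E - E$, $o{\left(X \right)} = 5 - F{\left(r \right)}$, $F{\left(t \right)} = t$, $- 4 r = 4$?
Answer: $- \frac{1}{408} \approx -0.002451$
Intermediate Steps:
$r = -1$ ($r = \left(- \frac{1}{4}\right) 4 = -1$)
$o{\left(X \right)} = 6$ ($o{\left(X \right)} = 5 - -1 = 5 + 1 = 6$)
$p{\left(E,Q \right)} = 0$ ($p{\left(E,Q \right)} = - \frac{E - E}{9} = \left(- \frac{1}{9}\right) 0 = 0$)
$u{\left(w,Z \right)} = -408$ ($u{\left(w,Z \right)} = 2 \left(-204\right) = -408$)
$\frac{1}{u{\left(\frac{1}{238},p{\left(o{\left(-5 \right)},-15 \right)} \right)}} = \frac{1}{-408} = - \frac{1}{408}$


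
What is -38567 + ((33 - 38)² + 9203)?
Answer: -29339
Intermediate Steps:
-38567 + ((33 - 38)² + 9203) = -38567 + ((-5)² + 9203) = -38567 + (25 + 9203) = -38567 + 9228 = -29339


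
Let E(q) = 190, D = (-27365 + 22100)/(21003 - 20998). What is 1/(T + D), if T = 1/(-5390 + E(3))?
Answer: -5200/5475601 ≈ -0.00094967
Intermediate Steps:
D = -1053 (D = -5265/5 = -5265*⅕ = -1053)
T = -1/5200 (T = 1/(-5390 + 190) = 1/(-5200) = -1/5200 ≈ -0.00019231)
1/(T + D) = 1/(-1/5200 - 1053) = 1/(-5475601/5200) = -5200/5475601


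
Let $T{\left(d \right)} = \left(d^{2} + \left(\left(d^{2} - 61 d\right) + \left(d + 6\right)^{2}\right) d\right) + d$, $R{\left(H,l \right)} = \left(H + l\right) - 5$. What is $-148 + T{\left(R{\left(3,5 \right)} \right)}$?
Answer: $-415$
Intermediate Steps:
$R{\left(H,l \right)} = -5 + H + l$
$T{\left(d \right)} = d + d^{2} + d \left(d^{2} + \left(6 + d\right)^{2} - 61 d\right)$ ($T{\left(d \right)} = \left(d^{2} + \left(\left(d^{2} - 61 d\right) + \left(6 + d\right)^{2}\right) d\right) + d = \left(d^{2} + \left(d^{2} + \left(6 + d\right)^{2} - 61 d\right) d\right) + d = \left(d^{2} + d \left(d^{2} + \left(6 + d\right)^{2} - 61 d\right)\right) + d = d + d^{2} + d \left(d^{2} + \left(6 + d\right)^{2} - 61 d\right)$)
$-148 + T{\left(R{\left(3,5 \right)} \right)} = -148 + \left(-5 + 3 + 5\right) \left(37 - 48 \left(-5 + 3 + 5\right) + 2 \left(-5 + 3 + 5\right)^{2}\right) = -148 + 3 \left(37 - 144 + 2 \cdot 3^{2}\right) = -148 + 3 \left(37 - 144 + 2 \cdot 9\right) = -148 + 3 \left(37 - 144 + 18\right) = -148 + 3 \left(-89\right) = -148 - 267 = -415$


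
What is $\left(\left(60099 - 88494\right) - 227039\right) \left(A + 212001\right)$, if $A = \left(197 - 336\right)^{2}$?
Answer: $-59087503748$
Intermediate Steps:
$A = 19321$ ($A = \left(-139\right)^{2} = 19321$)
$\left(\left(60099 - 88494\right) - 227039\right) \left(A + 212001\right) = \left(\left(60099 - 88494\right) - 227039\right) \left(19321 + 212001\right) = \left(\left(60099 - 88494\right) - 227039\right) 231322 = \left(-28395 - 227039\right) 231322 = \left(-255434\right) 231322 = -59087503748$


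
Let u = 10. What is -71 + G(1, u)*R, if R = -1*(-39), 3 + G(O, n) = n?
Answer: 202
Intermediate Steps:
G(O, n) = -3 + n
R = 39
-71 + G(1, u)*R = -71 + (-3 + 10)*39 = -71 + 7*39 = -71 + 273 = 202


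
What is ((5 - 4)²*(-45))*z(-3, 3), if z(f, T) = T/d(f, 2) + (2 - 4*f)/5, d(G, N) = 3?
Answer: -171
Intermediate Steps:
z(f, T) = ⅖ - 4*f/5 + T/3 (z(f, T) = T/3 + (2 - 4*f)/5 = T*(⅓) + (2 - 4*f)*(⅕) = T/3 + (⅖ - 4*f/5) = ⅖ - 4*f/5 + T/3)
((5 - 4)²*(-45))*z(-3, 3) = ((5 - 4)²*(-45))*(⅖ - ⅘*(-3) + (⅓)*3) = (1²*(-45))*(⅖ + 12/5 + 1) = (1*(-45))*(19/5) = -45*19/5 = -171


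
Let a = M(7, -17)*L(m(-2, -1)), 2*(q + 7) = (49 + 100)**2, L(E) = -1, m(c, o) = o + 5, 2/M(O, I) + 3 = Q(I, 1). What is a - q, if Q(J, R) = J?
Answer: -55467/5 ≈ -11093.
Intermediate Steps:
M(O, I) = 2/(-3 + I)
m(c, o) = 5 + o
q = 22187/2 (q = -7 + (49 + 100)**2/2 = -7 + (1/2)*149**2 = -7 + (1/2)*22201 = -7 + 22201/2 = 22187/2 ≈ 11094.)
a = 1/10 (a = (2/(-3 - 17))*(-1) = (2/(-20))*(-1) = (2*(-1/20))*(-1) = -1/10*(-1) = 1/10 ≈ 0.10000)
a - q = 1/10 - 1*22187/2 = 1/10 - 22187/2 = -55467/5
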